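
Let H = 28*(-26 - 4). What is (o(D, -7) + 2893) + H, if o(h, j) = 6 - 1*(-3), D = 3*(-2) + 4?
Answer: 2062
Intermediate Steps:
H = -840 (H = 28*(-30) = -840)
D = -2 (D = -6 + 4 = -2)
o(h, j) = 9 (o(h, j) = 6 + 3 = 9)
(o(D, -7) + 2893) + H = (9 + 2893) - 840 = 2902 - 840 = 2062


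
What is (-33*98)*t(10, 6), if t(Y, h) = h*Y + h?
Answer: -213444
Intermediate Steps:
t(Y, h) = h + Y*h (t(Y, h) = Y*h + h = h + Y*h)
(-33*98)*t(10, 6) = (-33*98)*(6*(1 + 10)) = -19404*11 = -3234*66 = -213444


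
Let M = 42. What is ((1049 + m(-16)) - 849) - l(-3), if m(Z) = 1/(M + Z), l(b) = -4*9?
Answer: 6137/26 ≈ 236.04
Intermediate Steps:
l(b) = -36
m(Z) = 1/(42 + Z)
((1049 + m(-16)) - 849) - l(-3) = ((1049 + 1/(42 - 16)) - 849) - 1*(-36) = ((1049 + 1/26) - 849) + 36 = (27275/26 - 849) + 36 = 5201/26 + 36 = 6137/26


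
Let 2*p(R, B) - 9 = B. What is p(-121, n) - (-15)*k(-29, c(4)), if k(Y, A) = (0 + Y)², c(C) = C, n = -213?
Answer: 12513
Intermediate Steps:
p(R, B) = 9/2 + B/2
k(Y, A) = Y²
p(-121, n) - (-15)*k(-29, c(4)) = (9/2 + (½)*(-213)) - (-15)*(-29)² = (9/2 - 213/2) - (-15)*841 = -102 - 1*(-12615) = -102 + 12615 = 12513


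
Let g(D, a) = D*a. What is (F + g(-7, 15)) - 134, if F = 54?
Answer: -185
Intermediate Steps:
(F + g(-7, 15)) - 134 = (54 - 7*15) - 134 = (54 - 105) - 134 = -51 - 134 = -185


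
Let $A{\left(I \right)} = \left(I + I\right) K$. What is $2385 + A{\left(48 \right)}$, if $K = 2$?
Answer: $2577$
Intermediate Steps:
$A{\left(I \right)} = 4 I$ ($A{\left(I \right)} = \left(I + I\right) 2 = 2 I 2 = 4 I$)
$2385 + A{\left(48 \right)} = 2385 + 4 \cdot 48 = 2385 + 192 = 2577$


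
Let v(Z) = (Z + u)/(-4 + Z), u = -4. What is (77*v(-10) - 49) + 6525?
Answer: 6553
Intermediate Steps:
v(Z) = 1 (v(Z) = (Z - 4)/(-4 + Z) = (-4 + Z)/(-4 + Z) = 1)
(77*v(-10) - 49) + 6525 = (77*1 - 49) + 6525 = (77 - 49) + 6525 = 28 + 6525 = 6553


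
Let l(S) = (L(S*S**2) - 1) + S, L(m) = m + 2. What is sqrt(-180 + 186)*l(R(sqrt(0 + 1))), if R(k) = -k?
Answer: -sqrt(6) ≈ -2.4495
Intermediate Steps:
L(m) = 2 + m
l(S) = 1 + S + S**3 (l(S) = ((2 + S*S**2) - 1) + S = ((2 + S**3) - 1) + S = (1 + S**3) + S = 1 + S + S**3)
sqrt(-180 + 186)*l(R(sqrt(0 + 1))) = sqrt(-180 + 186)*(1 - sqrt(0 + 1) + (-sqrt(0 + 1))**3) = sqrt(6)*(1 - sqrt(1) + (-sqrt(1))**3) = sqrt(6)*(1 - 1*1 + (-1*1)**3) = sqrt(6)*(1 - 1 + (-1)**3) = sqrt(6)*(1 - 1 - 1) = sqrt(6)*(-1) = -sqrt(6)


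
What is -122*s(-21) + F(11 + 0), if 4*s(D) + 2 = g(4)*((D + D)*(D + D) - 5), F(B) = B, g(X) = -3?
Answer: 322041/2 ≈ 1.6102e+5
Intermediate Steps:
s(D) = 13/4 - 3*D² (s(D) = -½ + (-3*((D + D)*(D + D) - 5))/4 = -½ + (-3*((2*D)*(2*D) - 5))/4 = -½ + (-3*(4*D² - 5))/4 = -½ + (-3*(-5 + 4*D²))/4 = -½ + (15 - 12*D²)/4 = -½ + (15/4 - 3*D²) = 13/4 - 3*D²)
-122*s(-21) + F(11 + 0) = -122*(13/4 - 3*(-21)²) + (11 + 0) = -122*(13/4 - 3*441) + 11 = -122*(13/4 - 1323) + 11 = -122*(-5279/4) + 11 = 322019/2 + 11 = 322041/2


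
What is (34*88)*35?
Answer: 104720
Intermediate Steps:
(34*88)*35 = 2992*35 = 104720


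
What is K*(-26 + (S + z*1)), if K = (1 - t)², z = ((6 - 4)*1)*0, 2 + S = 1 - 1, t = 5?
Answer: -448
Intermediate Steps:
S = -2 (S = -2 + (1 - 1) = -2 + 0 = -2)
z = 0 (z = (2*1)*0 = 2*0 = 0)
K = 16 (K = (1 - 1*5)² = (1 - 5)² = (-4)² = 16)
K*(-26 + (S + z*1)) = 16*(-26 + (-2 + 0*1)) = 16*(-26 + (-2 + 0)) = 16*(-26 - 2) = 16*(-28) = -448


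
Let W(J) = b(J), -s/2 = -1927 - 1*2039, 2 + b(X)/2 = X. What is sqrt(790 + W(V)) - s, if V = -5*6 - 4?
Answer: -7932 + sqrt(718) ≈ -7905.2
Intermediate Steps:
b(X) = -4 + 2*X
V = -34 (V = -30 - 4 = -34)
s = 7932 (s = -2*(-1927 - 1*2039) = -2*(-1927 - 2039) = -2*(-3966) = 7932)
W(J) = -4 + 2*J
sqrt(790 + W(V)) - s = sqrt(790 + (-4 + 2*(-34))) - 1*7932 = sqrt(790 + (-4 - 68)) - 7932 = sqrt(790 - 72) - 7932 = sqrt(718) - 7932 = -7932 + sqrt(718)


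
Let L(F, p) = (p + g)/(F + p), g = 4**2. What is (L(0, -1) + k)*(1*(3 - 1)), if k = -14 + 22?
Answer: -14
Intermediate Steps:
g = 16
k = 8
L(F, p) = (16 + p)/(F + p) (L(F, p) = (p + 16)/(F + p) = (16 + p)/(F + p))
(L(0, -1) + k)*(1*(3 - 1)) = ((16 - 1)/(0 - 1) + 8)*(1*(3 - 1)) = (15/(-1) + 8)*(1*2) = (-1*15 + 8)*2 = (-15 + 8)*2 = -7*2 = -14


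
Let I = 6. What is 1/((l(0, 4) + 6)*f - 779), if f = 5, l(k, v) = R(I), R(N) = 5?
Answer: -1/724 ≈ -0.0013812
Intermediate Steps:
l(k, v) = 5
1/((l(0, 4) + 6)*f - 779) = 1/((5 + 6)*5 - 779) = 1/(11*5 - 779) = 1/(55 - 779) = 1/(-724) = -1/724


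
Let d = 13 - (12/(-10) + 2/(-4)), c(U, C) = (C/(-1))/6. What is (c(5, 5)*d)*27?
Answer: -1323/4 ≈ -330.75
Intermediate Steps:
c(U, C) = -C/6 (c(U, C) = (C*(-1))*(⅙) = -C*(⅙) = -C/6)
d = 147/10 (d = 13 - (12*(-⅒) + 2*(-¼)) = 13 - (-6/5 - ½) = 13 - 1*(-17/10) = 13 + 17/10 = 147/10 ≈ 14.700)
(c(5, 5)*d)*27 = (-⅙*5*(147/10))*27 = -⅚*147/10*27 = -49/4*27 = -1323/4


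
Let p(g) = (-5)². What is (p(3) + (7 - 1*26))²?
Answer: 36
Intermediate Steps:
p(g) = 25
(p(3) + (7 - 1*26))² = (25 + (7 - 1*26))² = (25 + (7 - 26))² = (25 - 19)² = 6² = 36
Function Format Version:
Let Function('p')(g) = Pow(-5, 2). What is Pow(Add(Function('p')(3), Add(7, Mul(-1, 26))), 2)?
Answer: 36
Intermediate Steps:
Function('p')(g) = 25
Pow(Add(Function('p')(3), Add(7, Mul(-1, 26))), 2) = Pow(Add(25, Add(7, Mul(-1, 26))), 2) = Pow(Add(25, Add(7, -26)), 2) = Pow(Add(25, -19), 2) = Pow(6, 2) = 36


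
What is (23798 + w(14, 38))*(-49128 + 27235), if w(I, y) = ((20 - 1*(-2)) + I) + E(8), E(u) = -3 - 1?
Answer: -521710190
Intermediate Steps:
E(u) = -4
w(I, y) = 18 + I (w(I, y) = ((20 - 1*(-2)) + I) - 4 = ((20 + 2) + I) - 4 = (22 + I) - 4 = 18 + I)
(23798 + w(14, 38))*(-49128 + 27235) = (23798 + (18 + 14))*(-49128 + 27235) = (23798 + 32)*(-21893) = 23830*(-21893) = -521710190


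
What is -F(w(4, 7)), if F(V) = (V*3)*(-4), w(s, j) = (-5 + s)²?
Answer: 12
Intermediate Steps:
F(V) = -12*V (F(V) = (3*V)*(-4) = -12*V)
-F(w(4, 7)) = -(-12)*(-5 + 4)² = -(-12)*(-1)² = -(-12) = -1*(-12) = 12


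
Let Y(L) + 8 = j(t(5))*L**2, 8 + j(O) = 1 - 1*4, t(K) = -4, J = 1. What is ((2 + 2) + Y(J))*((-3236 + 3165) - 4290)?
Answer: 65415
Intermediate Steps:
j(O) = -11 (j(O) = -8 + (1 - 1*4) = -8 + (1 - 4) = -8 - 3 = -11)
Y(L) = -8 - 11*L**2
((2 + 2) + Y(J))*((-3236 + 3165) - 4290) = ((2 + 2) + (-8 - 11*1**2))*((-3236 + 3165) - 4290) = (4 + (-8 - 11*1))*(-71 - 4290) = (4 + (-8 - 11))*(-4361) = (4 - 19)*(-4361) = -15*(-4361) = 65415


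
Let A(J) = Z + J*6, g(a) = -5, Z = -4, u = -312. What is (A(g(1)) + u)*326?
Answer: -112796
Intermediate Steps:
A(J) = -4 + 6*J (A(J) = -4 + J*6 = -4 + 6*J)
(A(g(1)) + u)*326 = ((-4 + 6*(-5)) - 312)*326 = ((-4 - 30) - 312)*326 = (-34 - 312)*326 = -346*326 = -112796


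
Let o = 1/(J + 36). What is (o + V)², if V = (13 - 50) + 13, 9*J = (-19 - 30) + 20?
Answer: 49999041/87025 ≈ 574.54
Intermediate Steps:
J = -29/9 (J = ((-19 - 30) + 20)/9 = (-49 + 20)/9 = (⅑)*(-29) = -29/9 ≈ -3.2222)
V = -24 (V = -37 + 13 = -24)
o = 9/295 (o = 1/(-29/9 + 36) = 1/(295/9) = 9/295 ≈ 0.030508)
(o + V)² = (9/295 - 24)² = (-7071/295)² = 49999041/87025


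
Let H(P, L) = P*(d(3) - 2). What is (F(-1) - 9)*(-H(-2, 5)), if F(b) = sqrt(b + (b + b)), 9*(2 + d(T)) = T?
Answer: 66 - 22*I*sqrt(3)/3 ≈ 66.0 - 12.702*I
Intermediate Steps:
d(T) = -2 + T/9
H(P, L) = -11*P/3 (H(P, L) = P*((-2 + (1/9)*3) - 2) = P*((-2 + 1/3) - 2) = P*(-5/3 - 2) = P*(-11/3) = -11*P/3)
F(b) = sqrt(3)*sqrt(b) (F(b) = sqrt(b + 2*b) = sqrt(3*b) = sqrt(3)*sqrt(b))
(F(-1) - 9)*(-H(-2, 5)) = (sqrt(3)*sqrt(-1) - 9)*(-(-11)*(-2)/3) = (sqrt(3)*I - 9)*(-1*22/3) = (I*sqrt(3) - 9)*(-22/3) = (-9 + I*sqrt(3))*(-22/3) = 66 - 22*I*sqrt(3)/3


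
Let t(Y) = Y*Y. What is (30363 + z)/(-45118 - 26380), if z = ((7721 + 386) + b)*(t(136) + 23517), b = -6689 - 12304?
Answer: 457323155/71498 ≈ 6396.3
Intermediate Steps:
t(Y) = Y²
b = -18993
z = -457353518 (z = ((7721 + 386) - 18993)*(136² + 23517) = (8107 - 18993)*(18496 + 23517) = -10886*42013 = -457353518)
(30363 + z)/(-45118 - 26380) = (30363 - 457353518)/(-45118 - 26380) = -457323155/(-71498) = -457323155*(-1/71498) = 457323155/71498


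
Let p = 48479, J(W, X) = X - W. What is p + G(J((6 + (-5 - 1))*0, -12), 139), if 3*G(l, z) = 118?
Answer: 145555/3 ≈ 48518.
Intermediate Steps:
G(l, z) = 118/3 (G(l, z) = (⅓)*118 = 118/3)
p + G(J((6 + (-5 - 1))*0, -12), 139) = 48479 + 118/3 = 145555/3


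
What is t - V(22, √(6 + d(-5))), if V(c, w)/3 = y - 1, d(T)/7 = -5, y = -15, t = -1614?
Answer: -1566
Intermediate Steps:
d(T) = -35 (d(T) = 7*(-5) = -35)
V(c, w) = -48 (V(c, w) = 3*(-15 - 1) = 3*(-16) = -48)
t - V(22, √(6 + d(-5))) = -1614 - 1*(-48) = -1614 + 48 = -1566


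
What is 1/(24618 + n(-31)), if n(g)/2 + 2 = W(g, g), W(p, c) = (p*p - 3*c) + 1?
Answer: 1/26724 ≈ 3.7420e-5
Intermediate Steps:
W(p, c) = 1 + p² - 3*c (W(p, c) = (p² - 3*c) + 1 = 1 + p² - 3*c)
n(g) = -2 - 6*g + 2*g² (n(g) = -4 + 2*(1 + g² - 3*g) = -4 + (2 - 6*g + 2*g²) = -2 - 6*g + 2*g²)
1/(24618 + n(-31)) = 1/(24618 + (-2 - 6*(-31) + 2*(-31)²)) = 1/(24618 + (-2 + 186 + 2*961)) = 1/(24618 + (-2 + 186 + 1922)) = 1/(24618 + 2106) = 1/26724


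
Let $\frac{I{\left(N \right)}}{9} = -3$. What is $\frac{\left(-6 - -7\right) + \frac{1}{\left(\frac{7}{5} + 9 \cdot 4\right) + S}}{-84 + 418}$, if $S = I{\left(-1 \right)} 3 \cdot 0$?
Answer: $\frac{96}{31229} \approx 0.0030741$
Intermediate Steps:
$I{\left(N \right)} = -27$ ($I{\left(N \right)} = 9 \left(-3\right) = -27$)
$S = 0$ ($S = \left(-27\right) 3 \cdot 0 = \left(-81\right) 0 = 0$)
$\frac{\left(-6 - -7\right) + \frac{1}{\left(\frac{7}{5} + 9 \cdot 4\right) + S}}{-84 + 418} = \frac{\left(-6 - -7\right) + \frac{1}{\left(\frac{7}{5} + 9 \cdot 4\right) + 0}}{-84 + 418} = \frac{\left(-6 + 7\right) + \frac{1}{\left(7 \cdot \frac{1}{5} + 36\right) + 0}}{334} = \left(1 + \frac{1}{\left(\frac{7}{5} + 36\right) + 0}\right) \frac{1}{334} = \left(1 + \frac{1}{\frac{187}{5} + 0}\right) \frac{1}{334} = \left(1 + \frac{1}{\frac{187}{5}}\right) \frac{1}{334} = \left(1 + \frac{5}{187}\right) \frac{1}{334} = \frac{192}{187} \cdot \frac{1}{334} = \frac{96}{31229}$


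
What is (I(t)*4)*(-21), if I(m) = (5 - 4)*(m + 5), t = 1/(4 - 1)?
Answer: -448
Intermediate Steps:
t = 1/3 ≈ 0.33333
I(m) = 5 + m (I(m) = 1*(5 + m) = 5 + m)
(I(t)*4)*(-21) = ((5 + 1/3)*4)*(-21) = ((16/3)*4)*(-21) = (64/3)*(-21) = -448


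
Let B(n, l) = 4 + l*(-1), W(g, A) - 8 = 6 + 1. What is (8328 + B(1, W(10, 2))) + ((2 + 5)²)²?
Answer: 10718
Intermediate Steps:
W(g, A) = 15 (W(g, A) = 8 + (6 + 1) = 8 + 7 = 15)
B(n, l) = 4 - l
(8328 + B(1, W(10, 2))) + ((2 + 5)²)² = (8328 + (4 - 1*15)) + ((2 + 5)²)² = (8328 + (4 - 15)) + (7²)² = (8328 - 11) + 49² = 8317 + 2401 = 10718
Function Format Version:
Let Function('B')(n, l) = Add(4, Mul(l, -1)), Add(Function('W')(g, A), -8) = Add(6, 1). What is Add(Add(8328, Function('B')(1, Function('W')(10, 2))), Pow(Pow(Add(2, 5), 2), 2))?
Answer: 10718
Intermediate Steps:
Function('W')(g, A) = 15 (Function('W')(g, A) = Add(8, Add(6, 1)) = Add(8, 7) = 15)
Function('B')(n, l) = Add(4, Mul(-1, l))
Add(Add(8328, Function('B')(1, Function('W')(10, 2))), Pow(Pow(Add(2, 5), 2), 2)) = Add(Add(8328, Add(4, Mul(-1, 15))), Pow(Pow(Add(2, 5), 2), 2)) = Add(Add(8328, Add(4, -15)), Pow(Pow(7, 2), 2)) = Add(Add(8328, -11), Pow(49, 2)) = Add(8317, 2401) = 10718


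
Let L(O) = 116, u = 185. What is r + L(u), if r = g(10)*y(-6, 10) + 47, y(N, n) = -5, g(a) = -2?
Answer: 173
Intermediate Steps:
r = 57 (r = -2*(-5) + 47 = 10 + 47 = 57)
r + L(u) = 57 + 116 = 173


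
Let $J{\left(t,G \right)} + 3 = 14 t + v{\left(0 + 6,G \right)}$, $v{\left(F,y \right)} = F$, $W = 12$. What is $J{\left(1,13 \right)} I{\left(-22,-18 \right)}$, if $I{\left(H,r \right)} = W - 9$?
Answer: $51$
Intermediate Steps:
$J{\left(t,G \right)} = 3 + 14 t$ ($J{\left(t,G \right)} = -3 + \left(14 t + \left(0 + 6\right)\right) = -3 + \left(14 t + 6\right) = -3 + \left(6 + 14 t\right) = 3 + 14 t$)
$I{\left(H,r \right)} = 3$ ($I{\left(H,r \right)} = 12 - 9 = 3$)
$J{\left(1,13 \right)} I{\left(-22,-18 \right)} = \left(3 + 14 \cdot 1\right) 3 = \left(3 + 14\right) 3 = 17 \cdot 3 = 51$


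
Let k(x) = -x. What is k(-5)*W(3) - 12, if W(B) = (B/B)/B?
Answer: -31/3 ≈ -10.333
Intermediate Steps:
W(B) = 1/B
k(-5)*W(3) - 12 = -1*(-5)/3 - 12 = 5*(⅓) - 12 = 5/3 - 12 = -31/3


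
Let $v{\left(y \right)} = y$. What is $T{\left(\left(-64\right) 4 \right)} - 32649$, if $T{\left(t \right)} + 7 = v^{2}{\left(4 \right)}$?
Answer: $-32640$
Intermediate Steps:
$T{\left(t \right)} = 9$ ($T{\left(t \right)} = -7 + 4^{2} = -7 + 16 = 9$)
$T{\left(\left(-64\right) 4 \right)} - 32649 = 9 - 32649 = -32640$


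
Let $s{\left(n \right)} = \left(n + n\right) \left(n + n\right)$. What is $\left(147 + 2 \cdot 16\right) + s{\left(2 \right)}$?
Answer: $195$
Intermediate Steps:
$s{\left(n \right)} = 4 n^{2}$ ($s{\left(n \right)} = 2 n 2 n = 4 n^{2}$)
$\left(147 + 2 \cdot 16\right) + s{\left(2 \right)} = \left(147 + 2 \cdot 16\right) + 4 \cdot 2^{2} = \left(147 + 32\right) + 4 \cdot 4 = 179 + 16 = 195$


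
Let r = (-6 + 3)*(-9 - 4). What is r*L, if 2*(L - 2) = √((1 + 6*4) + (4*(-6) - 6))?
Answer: 78 + 39*I*√5/2 ≈ 78.0 + 43.603*I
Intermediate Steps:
L = 2 + I*√5/2 (L = 2 + √((1 + 6*4) + (4*(-6) - 6))/2 = 2 + √((1 + 24) + (-24 - 6))/2 = 2 + √(25 - 30)/2 = 2 + √(-5)/2 = 2 + (I*√5)/2 = 2 + I*√5/2 ≈ 2.0 + 1.118*I)
r = 39 (r = -3*(-13) = 39)
r*L = 39*(2 + I*√5/2) = 78 + 39*I*√5/2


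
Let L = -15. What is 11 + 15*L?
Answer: -214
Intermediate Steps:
11 + 15*L = 11 + 15*(-15) = 11 - 225 = -214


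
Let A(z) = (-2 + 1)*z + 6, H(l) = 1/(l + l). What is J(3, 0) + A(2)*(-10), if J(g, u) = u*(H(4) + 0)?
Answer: -40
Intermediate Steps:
H(l) = 1/(2*l)
J(g, u) = u/8 (J(g, u) = u*((½)/4 + 0) = u*((½)*(¼) + 0) = u*(⅛ + 0) = u*(⅛) = u/8)
A(z) = 6 - z (A(z) = -z + 6 = 6 - z)
J(3, 0) + A(2)*(-10) = (⅛)*0 + (6 - 1*2)*(-10) = 0 + (6 - 2)*(-10) = 0 + 4*(-10) = 0 - 40 = -40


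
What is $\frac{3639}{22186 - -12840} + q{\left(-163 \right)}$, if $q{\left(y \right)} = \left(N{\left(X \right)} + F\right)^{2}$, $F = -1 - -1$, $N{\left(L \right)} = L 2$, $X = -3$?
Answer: $\frac{1264575}{35026} \approx 36.104$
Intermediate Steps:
$N{\left(L \right)} = 2 L$
$F = 0$ ($F = -1 + 1 = 0$)
$q{\left(y \right)} = 36$ ($q{\left(y \right)} = \left(2 \left(-3\right) + 0\right)^{2} = \left(-6 + 0\right)^{2} = \left(-6\right)^{2} = 36$)
$\frac{3639}{22186 - -12840} + q{\left(-163 \right)} = \frac{3639}{22186 - -12840} + 36 = \frac{3639}{22186 + 12840} + 36 = \frac{3639}{35026} + 36 = \frac{1264575}{35026}$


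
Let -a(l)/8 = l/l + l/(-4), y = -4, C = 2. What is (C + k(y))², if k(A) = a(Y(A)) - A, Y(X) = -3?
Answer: 64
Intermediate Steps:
a(l) = -8 + 2*l (a(l) = -8*(l/l + l/(-4)) = -8*(1 + l*(-¼)) = -8*(1 - l/4) = -8 + 2*l)
k(A) = -14 - A (k(A) = (-8 + 2*(-3)) - A = (-8 - 6) - A = -14 - A)
(C + k(y))² = (2 + (-14 - 1*(-4)))² = (2 + (-14 + 4))² = (2 - 10)² = (-8)² = 64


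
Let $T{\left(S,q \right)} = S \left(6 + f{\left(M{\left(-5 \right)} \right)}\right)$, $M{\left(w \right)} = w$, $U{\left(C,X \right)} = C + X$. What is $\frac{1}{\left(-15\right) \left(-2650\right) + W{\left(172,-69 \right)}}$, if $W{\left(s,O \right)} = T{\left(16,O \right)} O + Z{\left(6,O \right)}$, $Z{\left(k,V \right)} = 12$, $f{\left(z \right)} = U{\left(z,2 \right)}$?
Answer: $\frac{1}{36450} \approx 2.7435 \cdot 10^{-5}$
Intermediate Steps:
$f{\left(z \right)} = 2 + z$ ($f{\left(z \right)} = z + 2 = 2 + z$)
$T{\left(S,q \right)} = 3 S$ ($T{\left(S,q \right)} = S \left(6 + \left(2 - 5\right)\right) = S \left(6 - 3\right) = S 3 = 3 S$)
$W{\left(s,O \right)} = 12 + 48 O$ ($W{\left(s,O \right)} = 3 \cdot 16 O + 12 = 48 O + 12 = 12 + 48 O$)
$\frac{1}{\left(-15\right) \left(-2650\right) + W{\left(172,-69 \right)}} = \frac{1}{\left(-15\right) \left(-2650\right) + \left(12 + 48 \left(-69\right)\right)} = \frac{1}{39750 + \left(12 - 3312\right)} = \frac{1}{39750 - 3300} = \frac{1}{36450}$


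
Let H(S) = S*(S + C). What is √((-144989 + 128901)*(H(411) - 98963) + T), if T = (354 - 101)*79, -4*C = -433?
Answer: I*√1841231503 ≈ 42910.0*I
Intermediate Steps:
C = 433/4 (C = -¼*(-433) = 433/4 ≈ 108.25)
H(S) = S*(433/4 + S) (H(S) = S*(S + 433/4) = S*(433/4 + S))
T = 19987 (T = 253*79 = 19987)
√((-144989 + 128901)*(H(411) - 98963) + T) = √((-144989 + 128901)*((¼)*411*(433 + 4*411) - 98963) + 19987) = √(-16088*((¼)*411*(433 + 1644) - 98963) + 19987) = √(-16088*((¼)*411*2077 - 98963) + 19987) = √(-16088*(853647/4 - 98963) + 19987) = √(-16088*457795/4 + 19987) = √(-1841251490 + 19987) = √(-1841231503) = I*√1841231503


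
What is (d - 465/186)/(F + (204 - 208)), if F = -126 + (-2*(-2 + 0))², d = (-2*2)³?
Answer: 7/12 ≈ 0.58333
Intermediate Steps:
d = -64 (d = (-4)³ = -64)
F = -110 (F = -126 + (-2*(-2))² = -126 + 4² = -126 + 16 = -110)
(d - 465/186)/(F + (204 - 208)) = (-64 - 465/186)/(-110 + (204 - 208)) = (-64 - 465*1/186)/(-110 - 4) = (-64 - 5/2)/(-114) = -133/2*(-1/114) = 7/12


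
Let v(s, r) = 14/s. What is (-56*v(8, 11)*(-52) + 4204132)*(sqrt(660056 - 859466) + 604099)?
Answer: 2542790425572 + 71556876*I*sqrt(690) ≈ 2.5428e+12 + 1.8796e+9*I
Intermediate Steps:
(-56*v(8, 11)*(-52) + 4204132)*(sqrt(660056 - 859466) + 604099) = (-784/8*(-52) + 4204132)*(sqrt(660056 - 859466) + 604099) = (-784/8*(-52) + 4204132)*(sqrt(-199410) + 604099) = (-56*7/4*(-52) + 4204132)*(17*I*sqrt(690) + 604099) = (-98*(-52) + 4204132)*(604099 + 17*I*sqrt(690)) = (5096 + 4204132)*(604099 + 17*I*sqrt(690)) = 4209228*(604099 + 17*I*sqrt(690)) = 2542790425572 + 71556876*I*sqrt(690)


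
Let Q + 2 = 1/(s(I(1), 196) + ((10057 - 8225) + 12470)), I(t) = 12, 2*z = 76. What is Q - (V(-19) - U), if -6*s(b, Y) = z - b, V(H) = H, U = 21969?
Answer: 943045501/42893 ≈ 21986.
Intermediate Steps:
z = 38 (z = (½)*76 = 38)
s(b, Y) = -19/3 + b/6 (s(b, Y) = -(38 - b)/6 = -19/3 + b/6)
Q = -85783/42893 (Q = -2 + 1/((-19/3 + (⅙)*12) + ((10057 - 8225) + 12470)) = -2 + 1/((-19/3 + 2) + (1832 + 12470)) = -2 + 1/(-13/3 + 14302) = -2 + 1/(42893/3) = -2 + 3/42893 = -85783/42893 ≈ -1.9999)
Q - (V(-19) - U) = -85783/42893 - (-19 - 1*21969) = -85783/42893 - (-19 - 21969) = -85783/42893 - 1*(-21988) = -85783/42893 + 21988 = 943045501/42893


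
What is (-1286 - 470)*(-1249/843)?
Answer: 2193244/843 ≈ 2601.7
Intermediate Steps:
(-1286 - 470)*(-1249/843) = -(-2193244)/843 = -1756*(-1249/843) = 2193244/843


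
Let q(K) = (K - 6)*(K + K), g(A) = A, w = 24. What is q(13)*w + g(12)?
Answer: 4380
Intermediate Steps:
q(K) = 2*K*(-6 + K) (q(K) = (-6 + K)*(2*K) = 2*K*(-6 + K))
q(13)*w + g(12) = (2*13*(-6 + 13))*24 + 12 = (2*13*7)*24 + 12 = 182*24 + 12 = 4368 + 12 = 4380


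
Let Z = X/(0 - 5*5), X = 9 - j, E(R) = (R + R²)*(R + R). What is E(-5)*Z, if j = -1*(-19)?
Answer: -80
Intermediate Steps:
E(R) = 2*R*(R + R²) (E(R) = (R + R²)*(2*R) = 2*R*(R + R²))
j = 19
X = -10 (X = 9 - 1*19 = 9 - 19 = -10)
Z = ⅖ (Z = -10/(0 - 5*5) = -10/(0 - 25) = -10/(-25) = -10*(-1/25) = ⅖ ≈ 0.40000)
E(-5)*Z = (2*(-5)²*(1 - 5))*(⅖) = (2*25*(-4))*(⅖) = -200*⅖ = -80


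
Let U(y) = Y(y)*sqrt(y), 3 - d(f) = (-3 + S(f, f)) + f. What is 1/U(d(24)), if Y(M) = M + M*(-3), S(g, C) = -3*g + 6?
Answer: -sqrt(3)/1152 ≈ -0.0015035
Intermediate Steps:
S(g, C) = 6 - 3*g
d(f) = 2*f (d(f) = 3 - ((-3 + (6 - 3*f)) + f) = 3 - ((3 - 3*f) + f) = 3 - (3 - 2*f) = 3 + (-3 + 2*f) = 2*f)
Y(M) = -2*M (Y(M) = M - 3*M = -2*M)
U(y) = -2*y**(3/2) (U(y) = (-2*y)*sqrt(y) = -2*y**(3/2))
1/U(d(24)) = 1/(-2*192*sqrt(3)) = 1/(-384*sqrt(3)) = -sqrt(3)/1152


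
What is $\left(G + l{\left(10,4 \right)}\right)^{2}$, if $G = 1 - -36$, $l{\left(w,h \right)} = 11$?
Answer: $2304$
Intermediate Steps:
$G = 37$ ($G = 1 + 36 = 37$)
$\left(G + l{\left(10,4 \right)}\right)^{2} = \left(37 + 11\right)^{2} = 48^{2} = 2304$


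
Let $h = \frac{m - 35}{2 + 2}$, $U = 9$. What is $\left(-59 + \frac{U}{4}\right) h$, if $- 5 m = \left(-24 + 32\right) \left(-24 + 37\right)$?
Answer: $\frac{63333}{80} \approx 791.66$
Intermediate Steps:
$m = - \frac{104}{5}$ ($m = - \frac{\left(-24 + 32\right) \left(-24 + 37\right)}{5} = - \frac{8 \cdot 13}{5} = \left(- \frac{1}{5}\right) 104 = - \frac{104}{5} \approx -20.8$)
$h = - \frac{279}{20}$ ($h = \frac{- \frac{104}{5} - 35}{2 + 2} = - \frac{279}{5 \cdot 4} = \left(- \frac{279}{5}\right) \frac{1}{4} = - \frac{279}{20} \approx -13.95$)
$\left(-59 + \frac{U}{4}\right) h = \left(-59 + \frac{9}{4}\right) \left(- \frac{279}{20}\right) = \left(- \frac{227}{4}\right) \left(- \frac{279}{20}\right) = \frac{63333}{80}$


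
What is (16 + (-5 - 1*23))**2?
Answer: 144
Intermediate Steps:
(16 + (-5 - 1*23))**2 = (16 + (-5 - 23))**2 = (16 - 28)**2 = (-12)**2 = 144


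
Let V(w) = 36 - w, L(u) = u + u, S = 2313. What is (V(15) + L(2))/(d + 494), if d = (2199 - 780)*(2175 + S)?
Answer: 25/6368966 ≈ 3.9253e-6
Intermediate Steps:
L(u) = 2*u
d = 6368472 (d = (2199 - 780)*(2175 + 2313) = 1419*4488 = 6368472)
(V(15) + L(2))/(d + 494) = ((36 - 1*15) + 2*2)/(6368472 + 494) = ((36 - 15) + 4)/6368966 = (21 + 4)*(1/6368966) = 25*(1/6368966) = 25/6368966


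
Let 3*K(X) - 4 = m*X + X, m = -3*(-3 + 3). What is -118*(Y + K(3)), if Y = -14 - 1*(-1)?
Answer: 3776/3 ≈ 1258.7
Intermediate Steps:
Y = -13 (Y = -14 + 1 = -13)
m = 0 (m = -3*0 = 0)
K(X) = 4/3 + X/3 (K(X) = 4/3 + (0*X + X)/3 = 4/3 + (0 + X)/3 = 4/3 + X/3)
-118*(Y + K(3)) = -118*(-13 + (4/3 + (⅓)*3)) = -118*(-13 + (4/3 + 1)) = -118*(-13 + 7/3) = -118*(-32/3) = 3776/3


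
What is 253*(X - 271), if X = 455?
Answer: 46552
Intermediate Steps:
253*(X - 271) = 253*(455 - 271) = 253*184 = 46552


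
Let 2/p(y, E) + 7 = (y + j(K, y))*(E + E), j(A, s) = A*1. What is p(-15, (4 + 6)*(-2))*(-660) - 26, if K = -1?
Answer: -5926/211 ≈ -28.085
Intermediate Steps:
j(A, s) = A
p(y, E) = 2/(-7 + 2*E*(-1 + y)) (p(y, E) = 2/(-7 + (y - 1)*(E + E)) = 2/(-7 + (-1 + y)*(2*E)) = 2/(-7 + 2*E*(-1 + y)))
p(-15, (4 + 6)*(-2))*(-660) - 26 = (2/(-7 - 2*(4 + 6)*(-2) + 2*((4 + 6)*(-2))*(-15)))*(-660) - 26 = (2/(-7 - 20*(-2) + 2*(10*(-2))*(-15)))*(-660) - 26 = (2/(-7 - 2*(-20) + 2*(-20)*(-15)))*(-660) - 26 = (2/(-7 + 40 + 600))*(-660) - 26 = (2/633)*(-660) - 26 = -440/211 - 26 = -5926/211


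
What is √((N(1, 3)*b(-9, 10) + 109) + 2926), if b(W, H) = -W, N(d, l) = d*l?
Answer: √3062 ≈ 55.335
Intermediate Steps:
√((N(1, 3)*b(-9, 10) + 109) + 2926) = √(((1*3)*(-1*(-9)) + 109) + 2926) = √((3*9 + 109) + 2926) = √((27 + 109) + 2926) = √(136 + 2926) = √3062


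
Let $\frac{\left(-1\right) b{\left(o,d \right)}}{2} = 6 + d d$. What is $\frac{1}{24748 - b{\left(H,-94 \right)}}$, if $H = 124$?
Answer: $\frac{1}{42432} \approx 2.3567 \cdot 10^{-5}$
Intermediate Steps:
$b{\left(o,d \right)} = -12 - 2 d^{2}$ ($b{\left(o,d \right)} = - 2 \left(6 + d d\right) = - 2 \left(6 + d^{2}\right) = -12 - 2 d^{2}$)
$\frac{1}{24748 - b{\left(H,-94 \right)}} = \frac{1}{24748 - \left(-12 - 2 \left(-94\right)^{2}\right)} = \frac{1}{24748 - \left(-12 - 17672\right)} = \frac{1}{24748 - -17684} = \frac{1}{24748 + 17684} = \frac{1}{42432}$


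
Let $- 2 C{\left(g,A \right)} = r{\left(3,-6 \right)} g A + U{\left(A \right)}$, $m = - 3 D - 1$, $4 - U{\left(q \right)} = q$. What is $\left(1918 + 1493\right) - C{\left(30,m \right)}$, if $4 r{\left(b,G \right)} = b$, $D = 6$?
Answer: $\frac{12835}{4} \approx 3208.8$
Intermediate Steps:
$r{\left(b,G \right)} = \frac{b}{4}$
$U{\left(q \right)} = 4 - q$
$m = -19$ ($m = \left(-3\right) 6 - 1 = -18 - 1 = -19$)
$C{\left(g,A \right)} = -2 + \frac{A}{2} - \frac{3 A g}{8}$ ($C{\left(g,A \right)} = - \frac{\frac{1}{4} \cdot 3 g A - \left(-4 + A\right)}{2} = - \frac{\frac{3 g}{4} A - \left(-4 + A\right)}{2} = - \frac{\frac{3 A g}{4} - \left(-4 + A\right)}{2} = - \frac{4 - A + \frac{3 A g}{4}}{2} = -2 + \frac{A}{2} - \frac{3 A g}{8}$)
$\left(1918 + 1493\right) - C{\left(30,m \right)} = \left(1918 + 1493\right) - \left(-2 + \frac{1}{2} \left(-19\right) - \left(- \frac{57}{8}\right) 30\right) = 3411 - \left(-2 - \frac{19}{2} + \frac{855}{4}\right) = 3411 - \frac{809}{4} = \frac{12835}{4}$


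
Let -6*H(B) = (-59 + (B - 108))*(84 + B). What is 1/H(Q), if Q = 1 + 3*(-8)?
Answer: 3/5795 ≈ 0.00051769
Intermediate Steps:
Q = -23 (Q = 1 - 24 = -23)
H(B) = -(-167 + B)*(84 + B)/6 (H(B) = -(-59 + (B - 108))*(84 + B)/6 = -(-59 + (-108 + B))*(84 + B)/6 = -(-167 + B)*(84 + B)/6)
1/H(Q) = 1/(2338 - ⅙*(-23)² + (83/6)*(-23)) = 1/(2338 - ⅙*529 - 1909/6) = 1/(2338 - 529/6 - 1909/6) = 1/(5795/3) = 3/5795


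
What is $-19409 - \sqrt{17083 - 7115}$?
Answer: $-19409 - 4 \sqrt{623} \approx -19509.0$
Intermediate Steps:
$-19409 - \sqrt{17083 - 7115} = -19409 - \sqrt{9968} = -19409 - 4 \sqrt{623}$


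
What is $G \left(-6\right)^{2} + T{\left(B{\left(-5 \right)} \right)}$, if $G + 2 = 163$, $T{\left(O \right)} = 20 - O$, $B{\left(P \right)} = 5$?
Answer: $5811$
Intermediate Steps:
$G = 161$ ($G = -2 + 163 = 161$)
$G \left(-6\right)^{2} + T{\left(B{\left(-5 \right)} \right)} = 161 \left(-6\right)^{2} + \left(20 - 5\right) = 161 \cdot 36 + \left(20 - 5\right) = 5796 + 15 = 5811$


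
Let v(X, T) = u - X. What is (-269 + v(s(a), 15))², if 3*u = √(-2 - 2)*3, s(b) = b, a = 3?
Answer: 73980 - 1088*I ≈ 73980.0 - 1088.0*I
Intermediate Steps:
u = 2*I (u = (√(-2 - 2)*3)/3 = (√(-4)*3)/3 = ((2*I)*3)/3 = (6*I)/3 = 2*I ≈ 2.0*I)
v(X, T) = -X + 2*I (v(X, T) = 2*I - X = -X + 2*I)
(-269 + v(s(a), 15))² = (-269 + (-1*3 + 2*I))² = (-269 + (-3 + 2*I))² = (-272 + 2*I)²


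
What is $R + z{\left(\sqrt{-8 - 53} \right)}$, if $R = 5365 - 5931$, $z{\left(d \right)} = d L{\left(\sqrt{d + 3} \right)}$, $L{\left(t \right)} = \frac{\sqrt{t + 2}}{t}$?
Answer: $-566 + \frac{i \sqrt{61} \sqrt{2 + \sqrt{3 + i \sqrt{61}}}}{\sqrt{3 + i \sqrt{61}}} \approx -563.6 + 5.3259 i$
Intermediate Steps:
$L{\left(t \right)} = \frac{\sqrt{2 + t}}{t}$
$z{\left(d \right)} = \frac{d \sqrt{2 + \sqrt{3 + d}}}{\sqrt{3 + d}}$ ($z{\left(d \right)} = d \frac{\sqrt{2 + \sqrt{d + 3}}}{\sqrt{d + 3}} = d \frac{\sqrt{2 + \sqrt{3 + d}}}{\sqrt{3 + d}} = \frac{d \sqrt{2 + \sqrt{3 + d}}}{\sqrt{3 + d}}$)
$R = -566$
$R + z{\left(\sqrt{-8 - 53} \right)} = -566 + \frac{\sqrt{-8 - 53} \sqrt{2 + \sqrt{3 + \sqrt{-8 - 53}}}}{\sqrt{3 + \sqrt{-8 - 53}}} = -566 + \frac{\sqrt{-61} \sqrt{2 + \sqrt{3 + \sqrt{-61}}}}{\sqrt{3 + \sqrt{-61}}} = -566 + \frac{i \sqrt{61} \sqrt{2 + \sqrt{3 + i \sqrt{61}}}}{\sqrt{3 + i \sqrt{61}}}$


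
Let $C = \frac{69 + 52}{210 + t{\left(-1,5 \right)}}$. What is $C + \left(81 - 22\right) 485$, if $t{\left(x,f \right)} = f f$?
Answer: $\frac{6724646}{235} \approx 28616.0$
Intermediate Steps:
$t{\left(x,f \right)} = f^{2}$
$C = \frac{121}{235}$ ($C = \frac{69 + 52}{210 + 5^{2}} = \frac{121}{210 + 25} = \frac{121}{235} \approx 0.51489$)
$C + \left(81 - 22\right) 485 = \frac{121}{235} + \left(81 - 22\right) 485 = \frac{121}{235} + 59 \cdot 485 = \frac{121}{235} + 28615 = \frac{6724646}{235}$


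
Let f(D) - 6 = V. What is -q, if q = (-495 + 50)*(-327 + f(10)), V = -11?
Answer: -147740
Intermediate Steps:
f(D) = -5 (f(D) = 6 - 11 = -5)
q = 147740 (q = (-495 + 50)*(-327 - 5) = -445*(-332) = 147740)
-q = -1*147740 = -147740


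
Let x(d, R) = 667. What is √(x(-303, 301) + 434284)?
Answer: √434951 ≈ 659.51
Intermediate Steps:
√(x(-303, 301) + 434284) = √(667 + 434284) = √434951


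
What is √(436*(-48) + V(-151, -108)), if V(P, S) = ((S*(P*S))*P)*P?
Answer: 4*I*√2509912587 ≈ 2.004e+5*I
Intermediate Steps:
V(P, S) = P³*S² (V(P, S) = ((P*S²)*P)*P = (P²*S²)*P = P³*S²)
√(436*(-48) + V(-151, -108)) = √(436*(-48) + (-151)³*(-108)²) = √(-20928 - 3442951*11664) = √(-20928 - 40158580464) = √(-40158601392) = 4*I*√2509912587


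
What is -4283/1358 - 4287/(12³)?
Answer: -2203795/391104 ≈ -5.6348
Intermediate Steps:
-4283/1358 - 4287/(12³) = -4283*1/1358 - 4287/1728 = -4283/1358 - 4287*1/1728 = -4283/1358 - 1429/576 = -2203795/391104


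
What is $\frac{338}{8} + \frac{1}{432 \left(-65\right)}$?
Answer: $\frac{1186379}{28080} \approx 42.25$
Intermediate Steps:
$\frac{338}{8} + \frac{1}{432 \left(-65\right)} = 338 \cdot \frac{1}{8} + \frac{1}{432} \left(- \frac{1}{65}\right) = \frac{169}{4} - \frac{1}{28080} = \frac{1186379}{28080}$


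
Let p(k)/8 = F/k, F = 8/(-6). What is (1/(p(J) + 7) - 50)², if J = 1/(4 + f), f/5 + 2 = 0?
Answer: 12595401/5041 ≈ 2498.6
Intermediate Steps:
f = -10 (f = -10 + 5*0 = -10 + 0 = -10)
F = -4/3 (F = 8*(-⅙) = -4/3 ≈ -1.3333)
J = -⅙ (J = 1/(4 - 10) = 1/(-6) = -⅙ ≈ -0.16667)
p(k) = -32/(3*k) (p(k) = 8*(-4/(3*k)) = -32/(3*k))
(1/(p(J) + 7) - 50)² = (1/(-32/(3*(-⅙)) + 7) - 50)² = (1/(-32/3*(-6) + 7) - 50)² = (1/(64 + 7) - 50)² = (1/71 - 50)² = (-3549/71)² = 12595401/5041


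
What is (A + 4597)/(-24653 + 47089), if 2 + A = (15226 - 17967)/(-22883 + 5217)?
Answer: 81178011/396354376 ≈ 0.20481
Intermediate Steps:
A = -32591/17666 (A = -2 + (15226 - 17967)/(-22883 + 5217) = -2 - 2741/(-17666) = -2 - 2741*(-1/17666) = -2 + 2741/17666 = -32591/17666 ≈ -1.8448)
(A + 4597)/(-24653 + 47089) = (-32591/17666 + 4597)/(-24653 + 47089) = (81178011/17666)/22436 = (81178011/17666)*(1/22436) = 81178011/396354376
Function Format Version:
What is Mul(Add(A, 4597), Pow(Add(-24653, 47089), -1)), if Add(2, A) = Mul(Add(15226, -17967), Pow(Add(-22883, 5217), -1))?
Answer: Rational(81178011, 396354376) ≈ 0.20481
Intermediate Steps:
A = Rational(-32591, 17666) (A = Add(-2, Mul(Add(15226, -17967), Pow(Add(-22883, 5217), -1))) = Add(-2, Mul(-2741, Pow(-17666, -1))) = Add(-2, Mul(-2741, Rational(-1, 17666))) = Add(-2, Rational(2741, 17666)) = Rational(-32591, 17666) ≈ -1.8448)
Mul(Add(A, 4597), Pow(Add(-24653, 47089), -1)) = Mul(Add(Rational(-32591, 17666), 4597), Pow(Add(-24653, 47089), -1)) = Mul(Rational(81178011, 17666), Pow(22436, -1)) = Mul(Rational(81178011, 17666), Rational(1, 22436)) = Rational(81178011, 396354376)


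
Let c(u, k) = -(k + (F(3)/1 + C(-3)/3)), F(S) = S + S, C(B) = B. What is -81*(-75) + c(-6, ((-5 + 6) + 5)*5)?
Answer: 6040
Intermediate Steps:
F(S) = 2*S
c(u, k) = -5 - k (c(u, k) = -(k + ((2*3)/1 - 3/3)) = -(k + (6*1 - 3*⅓)) = -(k + (6 - 1)) = -(k + 5) = -(5 + k) = -5 - k)
-81*(-75) + c(-6, ((-5 + 6) + 5)*5) = -81*(-75) + (-5 - ((-5 + 6) + 5)*5) = 6075 + (-5 - (1 + 5)*5) = 6075 + (-5 - 6*5) = 6075 + (-5 - 1*30) = 6075 + (-5 - 30) = 6075 - 35 = 6040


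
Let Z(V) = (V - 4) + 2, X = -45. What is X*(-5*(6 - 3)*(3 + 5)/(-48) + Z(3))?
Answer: -315/2 ≈ -157.50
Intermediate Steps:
Z(V) = -2 + V (Z(V) = (-4 + V) + 2 = -2 + V)
X*(-5*(6 - 3)*(3 + 5)/(-48) + Z(3)) = -45*(-5*(6 - 3)*(3 + 5)/(-48) + (-2 + 3)) = -45*(-15*8*(-1/48) + 1) = -45*(-5*24*(-1/48) + 1) = -45*(-120*(-1/48) + 1) = -45*(5/2 + 1) = -45*7/2 = -315/2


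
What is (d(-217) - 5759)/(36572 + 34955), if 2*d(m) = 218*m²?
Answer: 5126942/71527 ≈ 71.678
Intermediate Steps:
d(m) = 109*m² (d(m) = (218*m²)/2 = 109*m²)
(d(-217) - 5759)/(36572 + 34955) = (109*(-217)² - 5759)/(36572 + 34955) = (109*47089 - 5759)/71527 = (5132701 - 5759)*(1/71527) = 5126942*(1/71527) = 5126942/71527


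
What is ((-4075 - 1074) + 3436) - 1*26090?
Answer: -27803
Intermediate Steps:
((-4075 - 1074) + 3436) - 1*26090 = (-5149 + 3436) - 26090 = -1713 - 26090 = -27803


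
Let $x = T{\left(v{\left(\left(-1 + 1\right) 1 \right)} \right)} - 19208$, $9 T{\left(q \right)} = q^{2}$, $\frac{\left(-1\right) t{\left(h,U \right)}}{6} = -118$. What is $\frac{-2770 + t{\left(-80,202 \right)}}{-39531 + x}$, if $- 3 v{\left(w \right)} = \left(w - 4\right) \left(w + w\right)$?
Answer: $\frac{2062}{58739} \approx 0.035104$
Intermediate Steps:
$t{\left(h,U \right)} = 708$ ($t{\left(h,U \right)} = \left(-6\right) \left(-118\right) = 708$)
$v{\left(w \right)} = - \frac{2 w \left(-4 + w\right)}{3}$ ($v{\left(w \right)} = - \frac{\left(w - 4\right) \left(w + w\right)}{3} = - \frac{\left(-4 + w\right) 2 w}{3} = - \frac{2 w \left(-4 + w\right)}{3}$)
$T{\left(q \right)} = \frac{q^{2}}{9}$
$x = -19208$ ($x = \frac{\left(\frac{2 \left(-1 + 1\right) 1 \left(4 - \left(-1 + 1\right) 1\right)}{3}\right)^{2}}{9} - 19208 = \frac{\left(\frac{2 \cdot 0 \cdot 1 \left(4 - 0 \cdot 1\right)}{3}\right)^{2}}{9} - 19208 = \frac{\left(\frac{2}{3} \cdot 0 \left(4 - 0\right)\right)^{2}}{9} - 19208 = \frac{\left(\frac{2}{3} \cdot 0 \left(4 + 0\right)\right)^{2}}{9} - 19208 = \frac{\left(\frac{2}{3} \cdot 0 \cdot 4\right)^{2}}{9} - 19208 = \frac{0^{2}}{9} - 19208 = \frac{1}{9} \cdot 0 - 19208 = 0 - 19208 = -19208$)
$\frac{-2770 + t{\left(-80,202 \right)}}{-39531 + x} = \frac{-2770 + 708}{-39531 - 19208} = - \frac{2062}{-58739} = \left(-2062\right) \left(- \frac{1}{58739}\right) = \frac{2062}{58739}$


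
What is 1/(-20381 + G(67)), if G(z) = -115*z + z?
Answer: -1/28019 ≈ -3.5690e-5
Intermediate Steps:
G(z) = -114*z
1/(-20381 + G(67)) = 1/(-20381 - 114*67) = 1/(-20381 - 7638) = 1/(-28019) = -1/28019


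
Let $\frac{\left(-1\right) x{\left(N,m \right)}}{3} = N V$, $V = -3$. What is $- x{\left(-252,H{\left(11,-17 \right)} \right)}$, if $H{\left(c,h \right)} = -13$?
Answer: $2268$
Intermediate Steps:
$x{\left(N,m \right)} = 9 N$ ($x{\left(N,m \right)} = - 3 N \left(-3\right) = - 3 \left(- 3 N\right) = 9 N$)
$- x{\left(-252,H{\left(11,-17 \right)} \right)} = - 9 \left(-252\right) = \left(-1\right) \left(-2268\right) = 2268$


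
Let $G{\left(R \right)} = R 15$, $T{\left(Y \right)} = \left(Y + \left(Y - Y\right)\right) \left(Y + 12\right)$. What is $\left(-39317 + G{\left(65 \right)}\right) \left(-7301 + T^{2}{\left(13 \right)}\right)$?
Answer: $-3769938808$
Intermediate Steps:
$T{\left(Y \right)} = Y \left(12 + Y\right)$ ($T{\left(Y \right)} = \left(Y + 0\right) \left(12 + Y\right) = Y \left(12 + Y\right)$)
$G{\left(R \right)} = 15 R$
$\left(-39317 + G{\left(65 \right)}\right) \left(-7301 + T^{2}{\left(13 \right)}\right) = \left(-39317 + 15 \cdot 65\right) \left(-7301 + \left(13 \left(12 + 13\right)\right)^{2}\right) = \left(-39317 + 975\right) \left(-7301 + \left(13 \cdot 25\right)^{2}\right) = - 38342 \left(-7301 + 325^{2}\right) = - 38342 \left(-7301 + 105625\right) = \left(-38342\right) 98324 = -3769938808$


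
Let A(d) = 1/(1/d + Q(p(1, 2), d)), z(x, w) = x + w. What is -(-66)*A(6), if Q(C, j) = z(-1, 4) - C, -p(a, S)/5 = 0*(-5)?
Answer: 396/19 ≈ 20.842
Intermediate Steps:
p(a, S) = 0 (p(a, S) = -0*(-5) = -5*0 = 0)
z(x, w) = w + x
Q(C, j) = 3 - C (Q(C, j) = (4 - 1) - C = 3 - C)
A(d) = 1/(3 + 1/d) (A(d) = 1/(1/d + (3 - 1*0)) = 1/(1/d + (3 + 0)) = 1/(1/d + 3) = 1/(3 + 1/d))
-(-66)*A(6) = -(-66)*6/(1 + 3*6) = -(-66)*6/(1 + 18) = -(-66)*6/19 = -1*(-396/19) = 396/19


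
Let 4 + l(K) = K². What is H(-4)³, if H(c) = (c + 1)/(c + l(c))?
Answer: -27/512 ≈ -0.052734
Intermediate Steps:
l(K) = -4 + K²
H(c) = (1 + c)/(-4 + c + c²) (H(c) = (c + 1)/(c + (-4 + c²)) = (1 + c)/(-4 + c + c²))
H(-4)³ = ((1 - 4)/(-4 - 4 + (-4)²))³ = (-3/(-4 - 4 + 16))³ = (-3/8)³ = -27/512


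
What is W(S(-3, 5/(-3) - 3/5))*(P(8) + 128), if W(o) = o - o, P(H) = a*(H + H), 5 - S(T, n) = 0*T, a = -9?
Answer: 0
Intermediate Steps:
S(T, n) = 5 (S(T, n) = 5 - 0*T = 5 - 1*0 = 5 + 0 = 5)
P(H) = -18*H (P(H) = -9*(H + H) = -18*H)
W(o) = 0
W(S(-3, 5/(-3) - 3/5))*(P(8) + 128) = 0*(-18*8 + 128) = 0*(-144 + 128) = 0*(-16) = 0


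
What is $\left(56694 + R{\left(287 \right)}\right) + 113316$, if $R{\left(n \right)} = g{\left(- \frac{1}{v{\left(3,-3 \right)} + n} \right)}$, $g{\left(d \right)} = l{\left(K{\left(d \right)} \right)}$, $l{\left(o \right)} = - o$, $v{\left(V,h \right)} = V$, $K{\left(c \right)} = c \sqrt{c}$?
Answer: $170010 + \frac{i \sqrt{290}}{84100} \approx 1.7001 \cdot 10^{5} + 0.00020249 i$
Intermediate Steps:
$K{\left(c \right)} = c^{\frac{3}{2}}$
$g{\left(d \right)} = - d^{\frac{3}{2}}$
$R{\left(n \right)} = - \left(- \frac{1}{3 + n}\right)^{\frac{3}{2}}$
$\left(56694 + R{\left(287 \right)}\right) + 113316 = \left(56694 - \left(- \frac{1}{3 + 287}\right)^{\frac{3}{2}}\right) + 113316 = \left(56694 - \left(- \frac{1}{290}\right)^{\frac{3}{2}}\right) + 113316 = \left(56694 - - \frac{i \sqrt{290}}{84100}\right) + 113316 = \left(56694 + \frac{i \sqrt{290}}{84100}\right) + 113316 = 170010 + \frac{i \sqrt{290}}{84100}$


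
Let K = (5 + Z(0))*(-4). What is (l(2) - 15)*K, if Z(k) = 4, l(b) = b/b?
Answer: 504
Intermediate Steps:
l(b) = 1
K = -36 (K = (5 + 4)*(-4) = 9*(-4) = -36)
(l(2) - 15)*K = (1 - 15)*(-36) = -14*(-36) = 504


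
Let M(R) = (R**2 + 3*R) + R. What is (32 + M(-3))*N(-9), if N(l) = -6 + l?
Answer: -435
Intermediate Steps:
M(R) = R**2 + 4*R
(32 + M(-3))*N(-9) = (32 - 3*(4 - 3))*(-6 - 9) = (32 - 3*1)*(-15) = (32 - 3)*(-15) = 29*(-15) = -435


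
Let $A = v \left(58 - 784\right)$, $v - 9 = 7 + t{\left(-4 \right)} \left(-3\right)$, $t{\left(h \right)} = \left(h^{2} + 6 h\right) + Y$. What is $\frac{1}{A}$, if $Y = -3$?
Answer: $- \frac{1}{35574} \approx -2.811 \cdot 10^{-5}$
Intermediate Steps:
$t{\left(h \right)} = -3 + h^{2} + 6 h$ ($t{\left(h \right)} = \left(h^{2} + 6 h\right) - 3 = -3 + h^{2} + 6 h$)
$v = 49$ ($v = 9 + \left(7 + \left(-3 + \left(-4\right)^{2} + 6 \left(-4\right)\right) \left(-3\right)\right) = 9 + \left(7 + \left(-3 + 16 - 24\right) \left(-3\right)\right) = 9 + \left(7 - -33\right) = 9 + \left(7 + 33\right) = 9 + 40 = 49$)
$A = -35574$ ($A = 49 \left(58 - 784\right) = 49 \left(-726\right) = -35574$)
$\frac{1}{A} = \frac{1}{-35574} = - \frac{1}{35574}$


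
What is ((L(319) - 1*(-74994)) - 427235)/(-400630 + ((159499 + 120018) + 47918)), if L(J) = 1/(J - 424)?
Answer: 36985306/7685475 ≈ 4.8124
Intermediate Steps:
L(J) = 1/(-424 + J)
((L(319) - 1*(-74994)) - 427235)/(-400630 + ((159499 + 120018) + 47918)) = ((1/(-424 + 319) - 1*(-74994)) - 427235)/(-400630 + ((159499 + 120018) + 47918)) = ((1/(-105) + 74994) - 427235)/(-400630 + (279517 + 47918)) = ((-1/105 + 74994) - 427235)/(-400630 + 327435) = (7874369/105 - 427235)/(-73195) = -36985306/105*(-1/73195) = 36985306/7685475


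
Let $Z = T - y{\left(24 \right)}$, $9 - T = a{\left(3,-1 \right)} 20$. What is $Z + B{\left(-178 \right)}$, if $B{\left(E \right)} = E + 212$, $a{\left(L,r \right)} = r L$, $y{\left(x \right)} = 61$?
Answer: $42$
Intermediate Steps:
$a{\left(L,r \right)} = L r$
$T = 69$ ($T = 9 - 3 \left(-1\right) 20 = 9 - \left(-3\right) 20 = 9 - -60 = 9 + 60 = 69$)
$B{\left(E \right)} = 212 + E$
$Z = 8$ ($Z = 69 - 61 = 8$)
$Z + B{\left(-178 \right)} = 8 + \left(212 - 178\right) = 8 + 34 = 42$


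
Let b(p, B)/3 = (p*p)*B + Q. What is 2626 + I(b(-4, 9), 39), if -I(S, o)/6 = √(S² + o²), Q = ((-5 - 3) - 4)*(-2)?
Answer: 2626 - 18*√28393 ≈ -407.04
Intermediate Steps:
Q = 24 (Q = (-8 - 4)*(-2) = -12*(-2) = 24)
b(p, B) = 72 + 3*B*p² (b(p, B) = 3*((p*p)*B + 24) = 3*(p²*B + 24) = 3*(B*p² + 24) = 3*(24 + B*p²) = 72 + 3*B*p²)
I(S, o) = -6*√(S² + o²)
2626 + I(b(-4, 9), 39) = 2626 - 6*√((72 + 3*9*(-4)²)² + 39²) = 2626 - 6*√((72 + 3*9*16)² + 1521) = 2626 - 6*√((72 + 432)² + 1521) = 2626 - 6*√(504² + 1521) = 2626 - 6*√(254016 + 1521) = 2626 - 18*√28393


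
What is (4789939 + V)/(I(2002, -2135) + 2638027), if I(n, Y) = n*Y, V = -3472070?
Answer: -188267/233749 ≈ -0.80542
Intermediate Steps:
I(n, Y) = Y*n
(4789939 + V)/(I(2002, -2135) + 2638027) = (4789939 - 3472070)/(-2135*2002 + 2638027) = 1317869/(-4274270 + 2638027) = 1317869/(-1636243) = 1317869*(-1/1636243) = -188267/233749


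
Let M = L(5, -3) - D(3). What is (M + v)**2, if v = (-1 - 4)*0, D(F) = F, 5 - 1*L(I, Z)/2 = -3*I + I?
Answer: 729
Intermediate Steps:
L(I, Z) = 10 + 4*I (L(I, Z) = 10 - 2*(-3*I + I) = 10 - (-4)*I = 10 + 4*I)
v = 0 (v = -5*0 = 0)
M = 27 (M = (10 + 4*5) - 1*3 = (10 + 20) - 3 = 30 - 3 = 27)
(M + v)**2 = (27 + 0)**2 = 27**2 = 729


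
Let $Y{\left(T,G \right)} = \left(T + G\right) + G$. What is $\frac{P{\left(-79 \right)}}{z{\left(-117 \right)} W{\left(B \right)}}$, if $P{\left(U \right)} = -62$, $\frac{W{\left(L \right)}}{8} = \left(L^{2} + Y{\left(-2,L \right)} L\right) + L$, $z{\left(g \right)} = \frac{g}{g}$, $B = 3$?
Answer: $- \frac{31}{96} \approx -0.32292$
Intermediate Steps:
$Y{\left(T,G \right)} = T + 2 G$ ($Y{\left(T,G \right)} = \left(G + T\right) + G = T + 2 G$)
$z{\left(g \right)} = 1$
$W{\left(L \right)} = 8 L + 8 L^{2} + 8 L \left(-2 + 2 L\right)$ ($W{\left(L \right)} = 8 \left(\left(L^{2} + \left(-2 + 2 L\right) L\right) + L\right) = 8 \left(\left(L^{2} + L \left(-2 + 2 L\right)\right) + L\right) = 8 \left(L + L^{2} + L \left(-2 + 2 L\right)\right) = 8 L + 8 L^{2} + 8 L \left(-2 + 2 L\right)$)
$\frac{P{\left(-79 \right)}}{z{\left(-117 \right)} W{\left(B \right)}} = - \frac{62}{1 \cdot 8 \cdot 3 \left(-1 + 3 \cdot 3\right)} = - \frac{62}{1 \cdot 8 \cdot 3 \left(-1 + 9\right)} = - \frac{62}{1 \cdot 8 \cdot 3 \cdot 8} = - \frac{62}{1 \cdot 192} = - \frac{62}{192} = \left(-62\right) \frac{1}{192} = - \frac{31}{96}$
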